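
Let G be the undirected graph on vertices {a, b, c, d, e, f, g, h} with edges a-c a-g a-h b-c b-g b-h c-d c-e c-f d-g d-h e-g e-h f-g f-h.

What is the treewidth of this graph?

3

A width-3 tree decomposition is:
Bags: B1 = {c, d, g, h}  B2 = {c, f, g, h}  B3 = {a, c, g, h}  B4 = {b, c, g, h}  B5 = {c, e, g, h}
Tree: B1–B2, B2–B3, B3–B4, B4–B5
The largest bag has 4 vertices, giving width 3; this decomposition certifies tw(G) ≤ 3. For the lower bound: the 4 vertex sets {c,d}, {f,h}, {g}, {a} are disjoint, each induces a connected subgraph, and every pair is joined by at least one edge of G. Contracting each set to a single vertex therefore yields K_{4} as a minor, and since treewidth is minor-monotone, tw(G) ≥ tw(K_{4}) = 3. Therefore the treewidth is 3.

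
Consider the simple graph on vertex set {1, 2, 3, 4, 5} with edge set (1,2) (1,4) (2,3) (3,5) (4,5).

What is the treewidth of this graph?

2

A width-2 tree decomposition is:
Bags: B1 = {1, 4, 5}  B2 = {1, 3, 5}  B3 = {1, 2, 3}
Tree: B1–B2, B2–B3
Every bag has size at most 3, so the width is 3 − 1 = 2 and tw(G) ≤ 2. Since 1–4–5–3–2–1 is a cycle in G, G is not acyclic. Forests are exactly the graphs of treewidth ≤ 1, so tw(G) ≥ 2. Therefore the treewidth is 2.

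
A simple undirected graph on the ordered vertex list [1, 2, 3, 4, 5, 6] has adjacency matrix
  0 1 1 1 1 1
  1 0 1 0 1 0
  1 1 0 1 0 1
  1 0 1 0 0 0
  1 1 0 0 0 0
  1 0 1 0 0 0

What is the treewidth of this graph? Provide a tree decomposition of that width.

The largest bag has 3 vertices, giving width 2; this decomposition certifies tw(G) ≤ 2. Conversely, {1, 2, 3} is a clique of size 3, and the vertices of any clique must share a bag in every tree decomposition; so some bag has ≥ 3 vertices and tw(G) ≥ 2. Hence tw(G) = 2 exactly.

Treewidth 2.
One optimal decomposition is:
Bags: B1 = {1, 3, 6}  B2 = {1, 2, 3}  B3 = {1, 2, 5}  B4 = {1, 3, 4}
Tree: B1–B2, B2–B3, B1–B4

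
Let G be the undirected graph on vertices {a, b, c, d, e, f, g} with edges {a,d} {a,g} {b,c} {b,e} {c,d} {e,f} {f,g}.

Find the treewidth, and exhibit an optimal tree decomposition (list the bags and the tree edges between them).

Each bag holds 3 vertices, so the decomposition has width 2, which upper-bounds the treewidth. The edges b–c–d–a–g–f–e–b form a cycle, so G is not a tree and its treewidth is at least 2. Combining the bounds, tw(G) = 2.

Treewidth 2.
One optimal decomposition is:
Bags: B1 = {b, c, d}  B2 = {a, b, d}  B3 = {a, b, g}  B4 = {b, f, g}  B5 = {b, e, f}
Tree: B1–B2, B2–B3, B3–B4, B4–B5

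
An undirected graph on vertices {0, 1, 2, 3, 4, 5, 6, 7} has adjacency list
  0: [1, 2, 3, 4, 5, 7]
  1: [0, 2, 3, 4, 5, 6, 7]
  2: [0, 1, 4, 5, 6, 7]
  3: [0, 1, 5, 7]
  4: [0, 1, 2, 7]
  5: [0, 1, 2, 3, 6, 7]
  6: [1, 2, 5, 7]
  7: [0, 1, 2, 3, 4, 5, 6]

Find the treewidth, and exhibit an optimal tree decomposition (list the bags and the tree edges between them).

Treewidth 4.
Bags: B1 = {0, 1, 2, 5, 7}  B2 = {0, 1, 2, 4, 7}  B3 = {1, 2, 5, 6, 7}  B4 = {0, 1, 3, 5, 7}
Tree: B1–B2, B1–B3, B1–B4

The largest bag has 5 vertices, giving width 4; this decomposition certifies tw(G) ≤ 4. On the other hand G contains the 5-clique {0, 1, 2, 4, 7}. A clique must lie in a single bag of any decomposition, so no decomposition can have width below 4. Therefore the treewidth is 4.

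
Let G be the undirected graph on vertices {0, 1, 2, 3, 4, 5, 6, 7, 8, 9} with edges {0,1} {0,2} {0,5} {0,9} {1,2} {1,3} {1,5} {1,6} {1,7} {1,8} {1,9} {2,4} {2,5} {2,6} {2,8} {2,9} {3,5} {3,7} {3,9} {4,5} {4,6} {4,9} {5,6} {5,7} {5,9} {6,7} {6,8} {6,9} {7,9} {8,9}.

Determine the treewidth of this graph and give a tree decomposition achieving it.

Treewidth 4.
Bags: B1 = {2, 4, 5, 6, 9}  B2 = {1, 2, 5, 6, 9}  B3 = {1, 2, 6, 8, 9}  B4 = {1, 5, 6, 7, 9}  B5 = {1, 3, 5, 7, 9}  B6 = {0, 1, 2, 5, 9}
Tree: B1–B2, B2–B3, B2–B4, B4–B5, B2–B6

Each bag holds 5 vertices, so the decomposition has width 4, which upper-bounds the treewidth. Conversely, {1, 2, 6, 8, 9} is a clique of size 5, and the vertices of any clique must share a bag in every tree decomposition; so some bag has ≥ 5 vertices and tw(G) ≥ 4. Hence tw(G) = 4 exactly.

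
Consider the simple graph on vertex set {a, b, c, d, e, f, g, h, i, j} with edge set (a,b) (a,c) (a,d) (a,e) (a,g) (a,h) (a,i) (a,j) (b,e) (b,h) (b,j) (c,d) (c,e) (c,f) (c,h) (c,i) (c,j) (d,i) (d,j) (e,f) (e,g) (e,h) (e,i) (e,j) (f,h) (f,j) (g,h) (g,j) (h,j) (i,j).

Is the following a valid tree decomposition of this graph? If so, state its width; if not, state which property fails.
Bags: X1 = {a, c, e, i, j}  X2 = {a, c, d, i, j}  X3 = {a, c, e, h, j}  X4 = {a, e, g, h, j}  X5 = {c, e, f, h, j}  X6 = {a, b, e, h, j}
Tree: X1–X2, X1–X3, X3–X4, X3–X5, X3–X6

Vertex coverage: the bags together contain {a, b, c, d, e, f, g, h, i, j}, the full vertex set. Edge coverage: each edge of G has both endpoints in at least one bag. Running intersection: for every vertex, the bags containing it form a connected subtree. All three properties hold, so this is a valid tree decomposition of width max|bag| − 1 = 4, and hence tw(G) ≤ 4.

Yes; width 4.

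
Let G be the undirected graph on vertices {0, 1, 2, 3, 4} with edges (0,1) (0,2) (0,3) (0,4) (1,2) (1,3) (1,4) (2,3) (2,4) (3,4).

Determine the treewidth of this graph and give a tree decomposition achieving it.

A single bag containing all 5 vertices is trivially a valid decomposition of width 4. On the other hand G contains the 5-clique {0, 1, 2, 3, 4}. A clique must lie in a single bag of any decomposition, so no decomposition can have width below 4. Hence tw(G) = 4 exactly.

Treewidth 4.
One such decomposition:
Bags: B1 = {0, 1, 2, 3, 4}
Tree: (single bag)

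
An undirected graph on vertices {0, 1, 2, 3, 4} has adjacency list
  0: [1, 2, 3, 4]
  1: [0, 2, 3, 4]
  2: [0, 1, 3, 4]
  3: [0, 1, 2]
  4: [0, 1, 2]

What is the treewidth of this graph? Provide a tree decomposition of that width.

Treewidth 3.
One optimal decomposition is:
Bags: B1 = {0, 1, 2, 4}  B2 = {0, 1, 2, 3}
Tree: B1–B2

Each bag holds 4 vertices, so the decomposition has width 3, which upper-bounds the treewidth. For the lower bound, the 4 vertices {0, 1, 2, 3} are pairwise adjacent, and any tree decomposition puts a clique entirely inside one bag — forcing width ≥ 3. Combining the bounds, tw(G) = 3.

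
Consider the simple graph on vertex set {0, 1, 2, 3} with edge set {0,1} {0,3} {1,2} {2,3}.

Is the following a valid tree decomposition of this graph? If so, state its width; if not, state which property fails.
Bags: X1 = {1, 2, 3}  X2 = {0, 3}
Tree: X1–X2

A tree decomposition must satisfy three properties: every vertex lies in some bag; for every edge, both endpoints lie together in some bag; and for every vertex, the bags containing it form a connected subtree. Here edge (1,0) lies in no bag, so the decomposition is invalid.

No — edge (1,0) lies in no bag.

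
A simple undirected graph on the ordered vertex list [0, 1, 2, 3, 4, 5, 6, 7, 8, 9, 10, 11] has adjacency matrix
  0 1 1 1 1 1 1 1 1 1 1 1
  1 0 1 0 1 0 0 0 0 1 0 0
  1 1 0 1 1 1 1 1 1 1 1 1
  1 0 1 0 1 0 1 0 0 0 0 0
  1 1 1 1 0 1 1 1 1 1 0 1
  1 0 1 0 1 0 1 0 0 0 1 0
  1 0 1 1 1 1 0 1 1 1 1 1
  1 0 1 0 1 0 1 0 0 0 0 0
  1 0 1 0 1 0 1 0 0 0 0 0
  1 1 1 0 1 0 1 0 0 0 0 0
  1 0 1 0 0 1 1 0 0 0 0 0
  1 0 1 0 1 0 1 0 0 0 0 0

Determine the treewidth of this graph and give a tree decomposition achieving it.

Each bag holds 5 vertices, so the decomposition has width 4, which upper-bounds the treewidth. Conversely, {0, 2, 5, 6, 10} is a clique of size 5, and the vertices of any clique must share a bag in every tree decomposition; so some bag has ≥ 5 vertices and tw(G) ≥ 4. Combining the bounds, tw(G) = 4.

Treewidth 4.
Bags: B1 = {0, 2, 4, 5, 6}  B2 = {0, 2, 4, 6, 9}  B3 = {0, 1, 2, 4, 9}  B4 = {0, 2, 3, 4, 6}  B5 = {0, 2, 4, 6, 11}  B6 = {0, 2, 4, 6, 8}  B7 = {0, 2, 5, 6, 10}  B8 = {0, 2, 4, 6, 7}
Tree: B1–B2, B2–B3, B1–B4, B1–B5, B5–B6, B1–B7, B4–B8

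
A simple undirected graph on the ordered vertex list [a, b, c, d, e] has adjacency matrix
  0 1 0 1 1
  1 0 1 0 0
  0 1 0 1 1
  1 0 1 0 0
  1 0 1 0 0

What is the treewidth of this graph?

A width-2 tree decomposition is:
Bags: B1 = {a, c, d}  B2 = {a, b, c}  B3 = {a, c, e}
Tree: B1–B2, B2–B3
Every bag has size at most 3, so the width is 3 − 1 = 2 and tw(G) ≤ 2. For the lower bound, G contains the cycle d–a–b–c–d, so G is not a forest; only forests have treewidth ≤ 1, hence tw(G) ≥ 2. Therefore the treewidth is 2.

2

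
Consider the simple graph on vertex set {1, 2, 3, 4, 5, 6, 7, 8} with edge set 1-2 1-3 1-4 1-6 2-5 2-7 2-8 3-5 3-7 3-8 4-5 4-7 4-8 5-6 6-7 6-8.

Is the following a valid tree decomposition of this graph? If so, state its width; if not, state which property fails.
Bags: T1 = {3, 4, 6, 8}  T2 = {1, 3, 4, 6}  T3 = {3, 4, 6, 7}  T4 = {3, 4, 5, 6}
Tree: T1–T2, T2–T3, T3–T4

No — vertex 2 appears in no bag.

A tree decomposition must satisfy three properties: every vertex lies in some bag; for every edge, both endpoints lie together in some bag; and for every vertex, the bags containing it form a connected subtree. Here vertex 2 appears in no bag, so the decomposition is invalid.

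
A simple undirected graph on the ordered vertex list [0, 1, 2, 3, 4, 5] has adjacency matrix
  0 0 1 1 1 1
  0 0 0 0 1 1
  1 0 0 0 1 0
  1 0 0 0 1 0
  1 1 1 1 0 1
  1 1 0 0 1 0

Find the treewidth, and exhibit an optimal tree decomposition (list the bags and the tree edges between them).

Treewidth 2.
One such decomposition:
Bags: B1 = {0, 4, 5}  B2 = {0, 2, 4}  B3 = {1, 4, 5}  B4 = {0, 3, 4}
Tree: B1–B2, B1–B3, B2–B4

Each bag holds 3 vertices, so the decomposition has width 2, which upper-bounds the treewidth. Conversely, {0, 2, 4} is a clique of size 3, and the vertices of any clique must share a bag in every tree decomposition; so some bag has ≥ 3 vertices and tw(G) ≥ 2. The upper and lower bounds meet at 2, so that is the treewidth.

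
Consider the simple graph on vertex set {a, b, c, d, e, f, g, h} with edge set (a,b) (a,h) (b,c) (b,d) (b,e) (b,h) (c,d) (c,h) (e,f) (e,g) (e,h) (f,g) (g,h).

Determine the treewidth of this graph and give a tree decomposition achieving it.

Every bag has size at most 3, so the width is 3 − 1 = 2 and tw(G) ≤ 2. Conversely, {b, c, d} is a clique of size 3, and the vertices of any clique must share a bag in every tree decomposition; so some bag has ≥ 3 vertices and tw(G) ≥ 2. Hence tw(G) = 2 exactly.

Treewidth 2.
One optimal decomposition is:
Bags: B1 = {b, c, h}  B2 = {b, e, h}  B3 = {e, g, h}  B4 = {a, b, h}  B5 = {b, c, d}  B6 = {e, f, g}
Tree: B1–B2, B2–B3, B1–B4, B1–B5, B3–B6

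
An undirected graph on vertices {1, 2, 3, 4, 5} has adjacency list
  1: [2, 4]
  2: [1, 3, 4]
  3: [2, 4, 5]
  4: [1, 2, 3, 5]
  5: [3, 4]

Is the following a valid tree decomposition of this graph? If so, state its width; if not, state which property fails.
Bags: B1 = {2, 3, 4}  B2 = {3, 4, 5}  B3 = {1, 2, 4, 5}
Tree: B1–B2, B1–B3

A tree decomposition must satisfy three properties: every vertex lies in some bag; for every edge, both endpoints lie together in some bag; and for every vertex, the bags containing it form a connected subtree. Here bags containing vertex 5 are not connected in the tree, so the decomposition is invalid.

No — bags containing vertex 5 are not connected in the tree.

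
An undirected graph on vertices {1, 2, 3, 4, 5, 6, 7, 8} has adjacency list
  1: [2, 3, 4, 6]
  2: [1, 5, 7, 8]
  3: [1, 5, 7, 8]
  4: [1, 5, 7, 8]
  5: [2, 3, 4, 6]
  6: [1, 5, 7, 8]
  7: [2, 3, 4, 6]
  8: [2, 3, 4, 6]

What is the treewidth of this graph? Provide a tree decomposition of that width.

Every bag has size at most 5, so the width is 5 − 1 = 4 and tw(G) ≤ 4. For the lower bound: the 5 vertex sets {2,7}, {5,6}, {3,8}, {4}, {1} are disjoint, each induces a connected subgraph, and every pair is joined by at least one edge of G. Contracting each set to a single vertex therefore yields K_{5} as a minor, and since treewidth is minor-monotone, tw(G) ≥ tw(K_{5}) = 4. Therefore the treewidth is 4.

Treewidth 4.
One such decomposition:
Bags: B1 = {2, 3, 4, 6, 7}  B2 = {2, 3, 4, 5, 6}  B3 = {2, 3, 4, 6, 8}  B4 = {1, 2, 3, 4, 6}
Tree: B1–B2, B2–B3, B3–B4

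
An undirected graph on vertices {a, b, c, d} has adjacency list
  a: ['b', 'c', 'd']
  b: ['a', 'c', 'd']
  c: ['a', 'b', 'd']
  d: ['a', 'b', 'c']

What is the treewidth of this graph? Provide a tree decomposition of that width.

Treewidth 3.
One optimal decomposition is:
Bags: B1 = {a, b, c, d}
Tree: (single bag)

With just one bag of size 4, the width is 4 − 1 = 3, so tw(G) ≤ 3. Conversely, {a, b, c, d} is a clique of size 4, and the vertices of any clique must share a bag in every tree decomposition; so some bag has ≥ 4 vertices and tw(G) ≥ 3. The upper and lower bounds meet at 3, so that is the treewidth.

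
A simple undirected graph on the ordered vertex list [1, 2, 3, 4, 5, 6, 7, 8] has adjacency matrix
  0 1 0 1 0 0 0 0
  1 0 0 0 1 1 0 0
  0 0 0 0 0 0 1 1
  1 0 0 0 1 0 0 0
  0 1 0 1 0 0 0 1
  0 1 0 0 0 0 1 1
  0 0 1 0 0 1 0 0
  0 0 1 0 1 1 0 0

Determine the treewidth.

2

A width-2 tree decomposition is:
Bags: B1 = {3, 6, 7}  B2 = {3, 6, 8}  B3 = {2, 6, 8}  B4 = {2, 5, 8}  B5 = {1, 2, 5}  B6 = {1, 4, 5}
Tree: B1–B2, B2–B3, B3–B4, B4–B5, B5–B6
The largest bag has 3 vertices, giving width 2; this decomposition certifies tw(G) ≤ 2. The edges 7–3–8–6–7 form a cycle, so G is not a tree and its treewidth is at least 2. Combining the bounds, tw(G) = 2.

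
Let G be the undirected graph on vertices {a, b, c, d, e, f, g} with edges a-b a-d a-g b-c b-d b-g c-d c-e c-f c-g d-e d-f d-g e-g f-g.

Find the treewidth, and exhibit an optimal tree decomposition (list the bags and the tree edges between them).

The largest bag has 4 vertices, giving width 3; this decomposition certifies tw(G) ≤ 3. On the other hand G contains the 4-clique {c, d, e, g}. A clique must lie in a single bag of any decomposition, so no decomposition can have width below 3. Hence tw(G) = 3 exactly.

Treewidth 3.
One optimal decomposition is:
Bags: B1 = {c, d, f, g}  B2 = {b, c, d, g}  B3 = {c, d, e, g}  B4 = {a, b, d, g}
Tree: B1–B2, B1–B3, B2–B4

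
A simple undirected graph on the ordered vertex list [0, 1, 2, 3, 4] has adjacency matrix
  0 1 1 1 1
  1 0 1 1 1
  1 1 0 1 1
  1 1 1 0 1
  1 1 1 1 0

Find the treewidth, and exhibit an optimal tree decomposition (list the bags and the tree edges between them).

With just one bag of size 5, the width is 5 − 1 = 4, so tw(G) ≤ 4. On the other hand G contains the 5-clique {0, 1, 2, 3, 4}. A clique must lie in a single bag of any decomposition, so no decomposition can have width below 4. The upper and lower bounds meet at 4, so that is the treewidth.

Treewidth 4.
One such decomposition:
Bags: B1 = {0, 1, 2, 3, 4}
Tree: (single bag)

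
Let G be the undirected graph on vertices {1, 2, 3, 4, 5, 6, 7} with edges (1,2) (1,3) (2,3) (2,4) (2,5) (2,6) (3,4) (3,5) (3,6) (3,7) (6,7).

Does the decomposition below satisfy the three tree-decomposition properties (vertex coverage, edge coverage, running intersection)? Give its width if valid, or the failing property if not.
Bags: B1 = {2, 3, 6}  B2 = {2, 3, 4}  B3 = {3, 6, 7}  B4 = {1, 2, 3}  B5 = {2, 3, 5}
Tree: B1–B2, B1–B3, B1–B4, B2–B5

Yes; width 2.

Vertex coverage: the bags together contain {1, 2, 3, 4, 5, 6, 7}, the full vertex set. Edge coverage: each edge of G has both endpoints in at least one bag. Running intersection: for every vertex, the bags containing it form a connected subtree. All three properties hold, so this is a valid tree decomposition of width max|bag| − 1 = 2, and hence tw(G) ≤ 2.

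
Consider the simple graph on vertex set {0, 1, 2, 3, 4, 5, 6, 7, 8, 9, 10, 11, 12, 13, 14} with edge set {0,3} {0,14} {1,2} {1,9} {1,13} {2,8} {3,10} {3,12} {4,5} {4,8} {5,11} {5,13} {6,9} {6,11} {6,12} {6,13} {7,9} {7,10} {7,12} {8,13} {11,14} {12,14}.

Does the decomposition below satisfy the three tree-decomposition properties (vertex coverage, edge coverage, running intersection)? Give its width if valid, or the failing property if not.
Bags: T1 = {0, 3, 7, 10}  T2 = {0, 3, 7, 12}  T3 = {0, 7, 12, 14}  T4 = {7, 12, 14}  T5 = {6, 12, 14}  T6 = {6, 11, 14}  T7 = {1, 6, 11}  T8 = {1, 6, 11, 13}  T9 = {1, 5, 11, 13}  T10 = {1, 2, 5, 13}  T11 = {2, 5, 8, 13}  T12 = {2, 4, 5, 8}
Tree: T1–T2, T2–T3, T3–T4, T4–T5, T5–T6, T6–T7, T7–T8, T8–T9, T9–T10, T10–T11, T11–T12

No — vertex 9 appears in no bag.

A tree decomposition must satisfy three properties: every vertex lies in some bag; for every edge, both endpoints lie together in some bag; and for every vertex, the bags containing it form a connected subtree. Here vertex 9 appears in no bag, so the decomposition is invalid.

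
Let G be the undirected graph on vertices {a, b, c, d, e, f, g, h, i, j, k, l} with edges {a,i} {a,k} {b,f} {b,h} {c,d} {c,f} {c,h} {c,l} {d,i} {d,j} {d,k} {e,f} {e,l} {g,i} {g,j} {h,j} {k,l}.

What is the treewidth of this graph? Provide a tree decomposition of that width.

The largest bag has 4 vertices, giving width 3; this decomposition certifies tw(G) ≤ 3. For the lower bound: the 4 vertex sets {a,g,i}, {k}, {d}, {c,h,j,l} are disjoint, each induces a connected subgraph, and every pair is joined by at least one edge of G. Contracting each set to a single vertex therefore yields K_{4} as a minor, and since treewidth is minor-monotone, tw(G) ≥ tw(K_{4}) = 3. Combining the bounds, tw(G) = 3.

Treewidth 3.
One optimal decomposition is:
Bags: B1 = {a, g, i, k}  B2 = {d, g, i, k}  B3 = {d, g, j, k}  B4 = {d, j, k, l}  B5 = {c, d, j, l}  B6 = {c, h, j, l}  B7 = {c, e, h, l}  B8 = {c, e, f, h}  B9 = {b, e, f, h}
Tree: B1–B2, B2–B3, B3–B4, B4–B5, B5–B6, B6–B7, B7–B8, B8–B9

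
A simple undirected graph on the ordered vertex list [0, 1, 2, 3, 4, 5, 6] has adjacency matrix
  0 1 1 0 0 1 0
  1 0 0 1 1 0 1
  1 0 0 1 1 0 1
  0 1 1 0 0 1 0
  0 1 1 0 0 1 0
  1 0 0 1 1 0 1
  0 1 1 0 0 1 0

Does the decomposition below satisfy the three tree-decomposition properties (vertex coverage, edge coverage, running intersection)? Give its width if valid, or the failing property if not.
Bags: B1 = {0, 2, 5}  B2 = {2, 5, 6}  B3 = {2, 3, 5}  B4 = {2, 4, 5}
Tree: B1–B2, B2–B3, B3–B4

A tree decomposition must satisfy three properties: every vertex lies in some bag; for every edge, both endpoints lie together in some bag; and for every vertex, the bags containing it form a connected subtree. Here vertex 1 appears in no bag, so the decomposition is invalid.

No — vertex 1 appears in no bag.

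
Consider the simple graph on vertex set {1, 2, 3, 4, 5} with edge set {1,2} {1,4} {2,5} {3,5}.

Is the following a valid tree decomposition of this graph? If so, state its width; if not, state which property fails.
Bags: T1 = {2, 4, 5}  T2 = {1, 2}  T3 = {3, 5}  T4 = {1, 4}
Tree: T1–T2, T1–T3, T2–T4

A tree decomposition must satisfy three properties: every vertex lies in some bag; for every edge, both endpoints lie together in some bag; and for every vertex, the bags containing it form a connected subtree. Here bags containing vertex 4 are not connected in the tree, so the decomposition is invalid.

No — bags containing vertex 4 are not connected in the tree.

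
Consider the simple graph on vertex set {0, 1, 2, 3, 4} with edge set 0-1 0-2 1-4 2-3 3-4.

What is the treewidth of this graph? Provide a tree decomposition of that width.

The largest bag has 3 vertices, giving width 2; this decomposition certifies tw(G) ≤ 2. Since 0–2–3–4–1–0 is a cycle in G, G is not acyclic. Forests are exactly the graphs of treewidth ≤ 1, so tw(G) ≥ 2. Therefore the treewidth is 2.

Treewidth 2.
Bags: B1 = {0, 2, 3}  B2 = {0, 3, 4}  B3 = {0, 1, 4}
Tree: B1–B2, B2–B3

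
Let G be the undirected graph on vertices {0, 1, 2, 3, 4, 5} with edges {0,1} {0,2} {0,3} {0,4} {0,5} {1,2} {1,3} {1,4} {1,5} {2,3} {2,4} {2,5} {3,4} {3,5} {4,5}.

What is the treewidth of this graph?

5

A width-5 tree decomposition is:
Bags: B1 = {0, 1, 2, 3, 4, 5}
Tree: (single bag)
A single bag containing all 6 vertices is trivially a valid decomposition of width 5. For the lower bound, the 6 vertices {0, 1, 2, 3, 4, 5} are pairwise adjacent, and any tree decomposition puts a clique entirely inside one bag — forcing width ≥ 5. Therefore the treewidth is 5.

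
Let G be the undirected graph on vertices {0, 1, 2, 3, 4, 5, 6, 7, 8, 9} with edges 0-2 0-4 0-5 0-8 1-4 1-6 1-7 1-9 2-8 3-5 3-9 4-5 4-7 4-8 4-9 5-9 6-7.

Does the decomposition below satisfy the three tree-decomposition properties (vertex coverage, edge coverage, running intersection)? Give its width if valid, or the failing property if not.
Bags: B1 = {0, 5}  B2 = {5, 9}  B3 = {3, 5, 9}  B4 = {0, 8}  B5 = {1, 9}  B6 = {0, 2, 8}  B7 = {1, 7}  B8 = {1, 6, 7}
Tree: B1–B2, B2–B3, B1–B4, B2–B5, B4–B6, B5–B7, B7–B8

No — vertex 4 appears in no bag.

A tree decomposition must satisfy three properties: every vertex lies in some bag; for every edge, both endpoints lie together in some bag; and for every vertex, the bags containing it form a connected subtree. Here vertex 4 appears in no bag, so the decomposition is invalid.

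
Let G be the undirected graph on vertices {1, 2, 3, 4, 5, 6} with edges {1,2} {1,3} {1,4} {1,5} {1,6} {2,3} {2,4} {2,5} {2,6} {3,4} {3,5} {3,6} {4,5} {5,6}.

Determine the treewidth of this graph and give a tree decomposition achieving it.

Treewidth 4.
One such decomposition:
Bags: B1 = {1, 2, 3, 4, 5}  B2 = {1, 2, 3, 5, 6}
Tree: B1–B2

The largest bag has 5 vertices, giving width 4; this decomposition certifies tw(G) ≤ 4. On the other hand G contains the 5-clique {1, 2, 3, 4, 5}. A clique must lie in a single bag of any decomposition, so no decomposition can have width below 4. Hence tw(G) = 4 exactly.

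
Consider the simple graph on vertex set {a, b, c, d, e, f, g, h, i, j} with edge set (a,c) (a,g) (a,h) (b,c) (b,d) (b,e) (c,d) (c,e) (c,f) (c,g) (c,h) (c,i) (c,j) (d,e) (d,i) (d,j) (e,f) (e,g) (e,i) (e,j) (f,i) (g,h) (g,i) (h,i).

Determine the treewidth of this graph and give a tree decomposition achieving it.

Treewidth 3.
One optimal decomposition is:
Bags: B1 = {c, g, h, i}  B2 = {a, c, g, h}  B3 = {c, e, g, i}  B4 = {c, d, e, i}  B5 = {c, d, e, j}  B6 = {c, e, f, i}  B7 = {b, c, d, e}
Tree: B1–B2, B1–B3, B3–B4, B4–B5, B3–B6, B4–B7

Each bag holds 4 vertices, so the decomposition has width 3, which upper-bounds the treewidth. Conversely, {c, d, e, j} is a clique of size 4, and the vertices of any clique must share a bag in every tree decomposition; so some bag has ≥ 4 vertices and tw(G) ≥ 3. Combining the bounds, tw(G) = 3.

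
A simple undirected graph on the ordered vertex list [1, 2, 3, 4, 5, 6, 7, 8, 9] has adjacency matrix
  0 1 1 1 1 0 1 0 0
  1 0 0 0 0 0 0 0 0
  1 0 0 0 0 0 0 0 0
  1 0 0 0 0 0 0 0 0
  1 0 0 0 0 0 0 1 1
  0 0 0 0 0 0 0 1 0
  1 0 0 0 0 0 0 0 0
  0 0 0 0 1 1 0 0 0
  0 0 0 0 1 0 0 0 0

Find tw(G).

1

A width-1 tree decomposition is:
Bags: B1 = {1, 4}  B2 = {1, 5}  B3 = {5, 8}  B4 = {5, 9}  B5 = {1, 7}  B6 = {1, 3}  B7 = {6, 8}  B8 = {1, 2}
Tree: B1–B2, B2–B3, B2–B4, B2–B5, B2–B6, B3–B7, B5–B8
Each bag holds 2 vertices, so the decomposition has width 1, which upper-bounds the treewidth. G has an edge, so its treewidth is at least 1. The upper and lower bounds meet at 1, so that is the treewidth.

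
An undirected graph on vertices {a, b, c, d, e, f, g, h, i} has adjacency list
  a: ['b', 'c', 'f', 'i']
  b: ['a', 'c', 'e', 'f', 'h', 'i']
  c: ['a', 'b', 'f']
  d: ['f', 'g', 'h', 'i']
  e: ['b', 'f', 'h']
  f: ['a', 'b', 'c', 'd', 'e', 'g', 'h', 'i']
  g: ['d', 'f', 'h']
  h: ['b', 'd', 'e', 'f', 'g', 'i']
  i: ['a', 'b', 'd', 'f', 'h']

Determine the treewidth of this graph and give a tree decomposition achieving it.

Each bag holds 4 vertices, so the decomposition has width 3, which upper-bounds the treewidth. Conversely, {d, f, g, h} is a clique of size 4, and the vertices of any clique must share a bag in every tree decomposition; so some bag has ≥ 4 vertices and tw(G) ≥ 3. Combining the bounds, tw(G) = 3.

Treewidth 3.
One optimal decomposition is:
Bags: B1 = {b, f, h, i}  B2 = {a, b, f, i}  B3 = {b, e, f, h}  B4 = {d, f, h, i}  B5 = {a, b, c, f}  B6 = {d, f, g, h}
Tree: B1–B2, B1–B3, B1–B4, B2–B5, B4–B6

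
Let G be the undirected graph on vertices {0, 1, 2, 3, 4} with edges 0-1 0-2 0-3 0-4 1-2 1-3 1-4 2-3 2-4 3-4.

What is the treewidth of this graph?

A width-4 tree decomposition is:
Bags: B1 = {0, 1, 2, 3, 4}
Tree: (single bag)
A single bag containing all 5 vertices is trivially a valid decomposition of width 4. For the lower bound, the 5 vertices {0, 1, 2, 3, 4} are pairwise adjacent, and any tree decomposition puts a clique entirely inside one bag — forcing width ≥ 4. Hence tw(G) = 4 exactly.

4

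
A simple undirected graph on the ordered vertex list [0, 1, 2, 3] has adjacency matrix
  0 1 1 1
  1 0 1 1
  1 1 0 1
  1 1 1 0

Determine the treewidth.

3

A width-3 tree decomposition is:
Bags: B1 = {0, 1, 2, 3}
Tree: (single bag)
With just one bag of size 4, the width is 4 − 1 = 3, so tw(G) ≤ 3. For the lower bound, the 4 vertices {0, 1, 2, 3} are pairwise adjacent, and any tree decomposition puts a clique entirely inside one bag — forcing width ≥ 3. Hence tw(G) = 3 exactly.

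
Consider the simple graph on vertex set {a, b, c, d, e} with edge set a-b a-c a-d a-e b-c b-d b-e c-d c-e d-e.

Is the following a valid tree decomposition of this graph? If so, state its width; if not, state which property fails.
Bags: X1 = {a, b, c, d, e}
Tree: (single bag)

Yes; width 4.

Checking the three conditions: (i) the bags cover all of {a, b, c, d, e}; (ii) for each edge, some bag contains both endpoints; (iii) the bags containing any fixed vertex form a subtree. All hold, so the decomposition is valid with width 5 − 1 = 4.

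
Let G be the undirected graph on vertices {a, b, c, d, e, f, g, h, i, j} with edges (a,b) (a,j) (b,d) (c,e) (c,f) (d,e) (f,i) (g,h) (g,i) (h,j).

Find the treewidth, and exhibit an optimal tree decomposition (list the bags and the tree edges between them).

Treewidth 2.
One optimal decomposition is:
Bags: B1 = {g, h, i}  B2 = {h, i, j}  B3 = {a, i, j}  B4 = {a, b, i}  B5 = {b, d, i}  B6 = {d, e, i}  B7 = {c, e, i}  B8 = {c, f, i}
Tree: B1–B2, B2–B3, B3–B4, B4–B5, B5–B6, B6–B7, B7–B8

The largest bag has 3 vertices, giving width 2; this decomposition certifies tw(G) ≤ 2. Since i–g–h–j–a–b–d–e–c–f–i is a cycle in G, G is not acyclic. Forests are exactly the graphs of treewidth ≤ 1, so tw(G) ≥ 2. Combining the bounds, tw(G) = 2.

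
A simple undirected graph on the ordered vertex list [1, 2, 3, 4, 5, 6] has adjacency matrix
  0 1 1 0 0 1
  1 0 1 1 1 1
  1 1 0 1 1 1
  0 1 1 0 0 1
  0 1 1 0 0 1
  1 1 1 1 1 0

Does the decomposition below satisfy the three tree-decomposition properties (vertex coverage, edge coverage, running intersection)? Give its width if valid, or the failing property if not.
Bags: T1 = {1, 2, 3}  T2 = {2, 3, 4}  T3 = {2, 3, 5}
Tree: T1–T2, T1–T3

A tree decomposition must satisfy three properties: every vertex lies in some bag; for every edge, both endpoints lie together in some bag; and for every vertex, the bags containing it form a connected subtree. Here vertex 6 appears in no bag, so the decomposition is invalid.

No — vertex 6 appears in no bag.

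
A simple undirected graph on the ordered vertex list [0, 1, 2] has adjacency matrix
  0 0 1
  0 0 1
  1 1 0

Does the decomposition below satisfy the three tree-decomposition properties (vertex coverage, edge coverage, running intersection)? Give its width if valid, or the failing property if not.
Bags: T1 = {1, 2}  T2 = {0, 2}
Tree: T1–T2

Checking the three conditions: (i) the bags cover all of {0, 1, 2}; (ii) for each edge, some bag contains both endpoints; (iii) the bags containing any fixed vertex form a subtree. All hold, so the decomposition is valid with width 2 − 1 = 1.

Yes; width 1.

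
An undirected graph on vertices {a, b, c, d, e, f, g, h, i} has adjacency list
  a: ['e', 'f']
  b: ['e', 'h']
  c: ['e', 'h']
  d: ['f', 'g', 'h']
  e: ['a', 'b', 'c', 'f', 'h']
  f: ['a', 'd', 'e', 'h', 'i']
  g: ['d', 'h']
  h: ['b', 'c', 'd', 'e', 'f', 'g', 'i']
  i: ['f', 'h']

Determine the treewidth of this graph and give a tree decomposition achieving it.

Treewidth 2.
One such decomposition:
Bags: B1 = {e, f, h}  B2 = {b, e, h}  B3 = {f, h, i}  B4 = {d, f, h}  B5 = {d, g, h}  B6 = {c, e, h}  B7 = {a, e, f}
Tree: B1–B2, B1–B3, B1–B4, B4–B5, B2–B6, B1–B7

Each bag holds 3 vertices, so the decomposition has width 2, which upper-bounds the treewidth. For the lower bound, the 3 vertices {d, g, h} are pairwise adjacent, and any tree decomposition puts a clique entirely inside one bag — forcing width ≥ 2. Combining the bounds, tw(G) = 2.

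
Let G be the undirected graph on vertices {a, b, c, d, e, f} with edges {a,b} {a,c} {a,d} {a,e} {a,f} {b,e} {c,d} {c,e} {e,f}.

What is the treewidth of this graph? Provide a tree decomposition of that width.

Every bag has size at most 3, so the width is 3 − 1 = 2 and tw(G) ≤ 2. Conversely, {a, c, d} is a clique of size 3, and the vertices of any clique must share a bag in every tree decomposition; so some bag has ≥ 3 vertices and tw(G) ≥ 2. Therefore the treewidth is 2.

Treewidth 2.
One such decomposition:
Bags: B1 = {a, c, e}  B2 = {a, b, e}  B3 = {a, e, f}  B4 = {a, c, d}
Tree: B1–B2, B2–B3, B1–B4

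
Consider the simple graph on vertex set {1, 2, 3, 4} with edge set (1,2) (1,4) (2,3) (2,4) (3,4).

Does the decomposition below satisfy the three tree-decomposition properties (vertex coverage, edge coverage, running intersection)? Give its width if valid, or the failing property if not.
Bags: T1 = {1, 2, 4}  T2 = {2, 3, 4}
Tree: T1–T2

Every vertex of G appears in some bag (union = {1, 2, 3, 4}); every edge is covered by a bag; and for each vertex v the set of bags containing v is connected in the bag tree. The decomposition is therefore valid. The largest bag has 3 vertices, so the width is 2.

Yes; width 2.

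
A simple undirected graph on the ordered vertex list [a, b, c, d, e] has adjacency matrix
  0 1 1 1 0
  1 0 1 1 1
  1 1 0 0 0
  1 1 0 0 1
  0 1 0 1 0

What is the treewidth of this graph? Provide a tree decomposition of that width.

Each bag holds 3 vertices, so the decomposition has width 2, which upper-bounds the treewidth. For the lower bound, the 3 vertices {b, d, e} are pairwise adjacent, and any tree decomposition puts a clique entirely inside one bag — forcing width ≥ 2. The upper and lower bounds meet at 2, so that is the treewidth.

Treewidth 2.
One optimal decomposition is:
Bags: B1 = {a, b, d}  B2 = {a, b, c}  B3 = {b, d, e}
Tree: B1–B2, B1–B3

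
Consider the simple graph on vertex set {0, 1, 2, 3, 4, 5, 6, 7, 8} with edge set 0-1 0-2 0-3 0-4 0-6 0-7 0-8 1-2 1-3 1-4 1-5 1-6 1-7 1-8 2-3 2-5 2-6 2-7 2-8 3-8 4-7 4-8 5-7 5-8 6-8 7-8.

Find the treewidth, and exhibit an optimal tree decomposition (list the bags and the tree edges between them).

The largest bag has 5 vertices, giving width 4; this decomposition certifies tw(G) ≤ 4. For the lower bound, the 5 vertices {0, 1, 2, 3, 8} are pairwise adjacent, and any tree decomposition puts a clique entirely inside one bag — forcing width ≥ 4. The upper and lower bounds meet at 4, so that is the treewidth.

Treewidth 4.
Bags: B1 = {0, 1, 4, 7, 8}  B2 = {0, 1, 2, 7, 8}  B3 = {1, 2, 5, 7, 8}  B4 = {0, 1, 2, 3, 8}  B5 = {0, 1, 2, 6, 8}
Tree: B1–B2, B2–B3, B2–B4, B2–B5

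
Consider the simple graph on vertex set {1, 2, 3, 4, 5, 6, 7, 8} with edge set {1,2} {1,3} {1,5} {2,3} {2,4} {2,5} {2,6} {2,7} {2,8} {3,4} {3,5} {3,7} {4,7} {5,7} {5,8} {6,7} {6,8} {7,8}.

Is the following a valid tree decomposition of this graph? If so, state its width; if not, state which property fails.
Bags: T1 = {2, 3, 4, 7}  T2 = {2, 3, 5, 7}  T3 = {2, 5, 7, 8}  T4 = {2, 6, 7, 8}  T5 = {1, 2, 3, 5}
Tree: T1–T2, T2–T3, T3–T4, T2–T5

Vertex coverage: the bags together contain {1, 2, 3, 4, 5, 6, 7, 8}, the full vertex set. Edge coverage: each edge of G has both endpoints in at least one bag. Running intersection: for every vertex, the bags containing it form a connected subtree. All three properties hold, so this is a valid tree decomposition of width max|bag| − 1 = 3, and hence tw(G) ≤ 3.

Yes; width 3.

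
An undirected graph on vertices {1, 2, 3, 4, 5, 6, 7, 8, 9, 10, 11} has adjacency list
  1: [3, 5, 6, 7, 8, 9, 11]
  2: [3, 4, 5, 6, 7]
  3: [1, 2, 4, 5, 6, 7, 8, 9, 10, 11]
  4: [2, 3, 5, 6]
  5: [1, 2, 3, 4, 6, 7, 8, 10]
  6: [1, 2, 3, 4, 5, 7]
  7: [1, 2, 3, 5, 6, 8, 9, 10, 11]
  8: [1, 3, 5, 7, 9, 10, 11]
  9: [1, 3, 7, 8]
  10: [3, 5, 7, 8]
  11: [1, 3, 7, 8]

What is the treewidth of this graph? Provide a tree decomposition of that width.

The largest bag has 5 vertices, giving width 4; this decomposition certifies tw(G) ≤ 4. Conversely, {2, 3, 4, 5, 6} is a clique of size 5, and the vertices of any clique must share a bag in every tree decomposition; so some bag has ≥ 5 vertices and tw(G) ≥ 4. Combining the bounds, tw(G) = 4.

Treewidth 4.
One optimal decomposition is:
Bags: B1 = {1, 3, 5, 7, 8}  B2 = {1, 3, 5, 6, 7}  B3 = {2, 3, 5, 6, 7}  B4 = {2, 3, 4, 5, 6}  B5 = {3, 5, 7, 8, 10}  B6 = {1, 3, 7, 8, 11}  B7 = {1, 3, 7, 8, 9}
Tree: B1–B2, B2–B3, B3–B4, B1–B5, B1–B6, B1–B7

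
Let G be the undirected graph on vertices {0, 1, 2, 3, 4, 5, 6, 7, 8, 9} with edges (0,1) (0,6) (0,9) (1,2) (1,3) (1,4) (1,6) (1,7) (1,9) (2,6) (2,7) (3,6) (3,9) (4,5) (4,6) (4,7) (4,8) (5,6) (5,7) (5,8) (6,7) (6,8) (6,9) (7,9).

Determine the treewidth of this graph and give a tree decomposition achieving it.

Treewidth 3.
One optimal decomposition is:
Bags: B1 = {1, 4, 6, 7}  B2 = {1, 6, 7, 9}  B3 = {1, 3, 6, 9}  B4 = {1, 2, 6, 7}  B5 = {0, 1, 6, 9}  B6 = {4, 5, 6, 7}  B7 = {4, 5, 6, 8}
Tree: B1–B2, B2–B3, B1–B4, B2–B5, B1–B6, B6–B7

Every bag has size at most 4, so the width is 4 − 1 = 3 and tw(G) ≤ 3. On the other hand G contains the 4-clique {4, 5, 6, 8}. A clique must lie in a single bag of any decomposition, so no decomposition can have width below 3. Combining the bounds, tw(G) = 3.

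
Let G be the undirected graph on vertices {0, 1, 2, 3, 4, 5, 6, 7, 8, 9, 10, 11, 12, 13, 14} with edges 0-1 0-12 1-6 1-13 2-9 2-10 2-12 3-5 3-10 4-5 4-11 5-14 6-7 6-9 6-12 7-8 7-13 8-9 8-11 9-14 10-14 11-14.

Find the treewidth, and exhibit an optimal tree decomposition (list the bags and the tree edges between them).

The largest bag has 4 vertices, giving width 3; this decomposition certifies tw(G) ≤ 3. For the lower bound: the 4 vertex sets {3,4,5}, {11}, {14}, {2,8,9,10} are disjoint, each induces a connected subgraph, and every pair is joined by at least one edge of G. Contracting each set to a single vertex therefore yields K_{4} as a minor, and since treewidth is minor-monotone, tw(G) ≥ tw(K_{4}) = 3. Combining the bounds, tw(G) = 3.

Treewidth 3.
One such decomposition:
Bags: B1 = {3, 4, 5, 11}  B2 = {3, 5, 11, 14}  B3 = {3, 10, 11, 14}  B4 = {8, 10, 11, 14}  B5 = {8, 9, 10, 14}  B6 = {2, 8, 9, 10}  B7 = {2, 7, 8, 9}  B8 = {2, 6, 7, 9}  B9 = {2, 6, 7, 12}  B10 = {6, 7, 12, 13}  B11 = {1, 6, 12, 13}  B12 = {0, 1, 12, 13}
Tree: B1–B2, B2–B3, B3–B4, B4–B5, B5–B6, B6–B7, B7–B8, B8–B9, B9–B10, B10–B11, B11–B12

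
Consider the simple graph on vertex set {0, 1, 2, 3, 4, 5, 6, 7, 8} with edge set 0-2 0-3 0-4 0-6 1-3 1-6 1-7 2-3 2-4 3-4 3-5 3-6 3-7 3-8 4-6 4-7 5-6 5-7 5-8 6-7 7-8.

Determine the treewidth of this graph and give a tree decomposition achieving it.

Treewidth 3.
One such decomposition:
Bags: B1 = {1, 3, 6, 7}  B2 = {3, 5, 6, 7}  B3 = {3, 5, 7, 8}  B4 = {3, 4, 6, 7}  B5 = {0, 3, 4, 6}  B6 = {0, 2, 3, 4}
Tree: B1–B2, B2–B3, B2–B4, B4–B5, B5–B6

The largest bag has 4 vertices, giving width 3; this decomposition certifies tw(G) ≤ 3. For the lower bound, the 4 vertices {3, 5, 7, 8} are pairwise adjacent, and any tree decomposition puts a clique entirely inside one bag — forcing width ≥ 3. The upper and lower bounds meet at 3, so that is the treewidth.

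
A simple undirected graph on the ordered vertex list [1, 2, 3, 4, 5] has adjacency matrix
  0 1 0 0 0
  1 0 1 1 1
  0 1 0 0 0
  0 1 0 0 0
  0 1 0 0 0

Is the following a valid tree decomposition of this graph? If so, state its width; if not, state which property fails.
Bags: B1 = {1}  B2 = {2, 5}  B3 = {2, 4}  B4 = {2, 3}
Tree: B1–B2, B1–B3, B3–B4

No — edge (2,1) lies in no bag.

A tree decomposition must satisfy three properties: every vertex lies in some bag; for every edge, both endpoints lie together in some bag; and for every vertex, the bags containing it form a connected subtree. Here edge (2,1) lies in no bag, so the decomposition is invalid.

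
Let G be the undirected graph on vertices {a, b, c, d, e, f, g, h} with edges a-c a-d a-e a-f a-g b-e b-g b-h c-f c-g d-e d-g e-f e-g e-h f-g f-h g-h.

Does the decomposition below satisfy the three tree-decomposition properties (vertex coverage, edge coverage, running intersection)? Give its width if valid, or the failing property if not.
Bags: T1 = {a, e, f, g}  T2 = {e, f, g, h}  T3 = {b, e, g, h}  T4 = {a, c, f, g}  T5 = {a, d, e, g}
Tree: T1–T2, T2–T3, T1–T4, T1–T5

Vertex coverage: the bags together contain {a, b, c, d, e, f, g, h}, the full vertex set. Edge coverage: each edge of G has both endpoints in at least one bag. Running intersection: for every vertex, the bags containing it form a connected subtree. All three properties hold, so this is a valid tree decomposition of width max|bag| − 1 = 3, and hence tw(G) ≤ 3.

Yes; width 3.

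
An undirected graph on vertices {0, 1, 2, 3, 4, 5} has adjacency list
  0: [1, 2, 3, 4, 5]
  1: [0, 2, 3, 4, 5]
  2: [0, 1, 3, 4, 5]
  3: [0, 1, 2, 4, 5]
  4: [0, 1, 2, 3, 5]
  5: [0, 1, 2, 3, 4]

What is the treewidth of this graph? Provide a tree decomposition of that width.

Treewidth 5.
One optimal decomposition is:
Bags: B1 = {0, 1, 2, 3, 4, 5}
Tree: (single bag)

A single bag containing all 6 vertices is trivially a valid decomposition of width 5. Conversely, {0, 1, 2, 3, 4, 5} is a clique of size 6, and the vertices of any clique must share a bag in every tree decomposition; so some bag has ≥ 6 vertices and tw(G) ≥ 5. The upper and lower bounds meet at 5, so that is the treewidth.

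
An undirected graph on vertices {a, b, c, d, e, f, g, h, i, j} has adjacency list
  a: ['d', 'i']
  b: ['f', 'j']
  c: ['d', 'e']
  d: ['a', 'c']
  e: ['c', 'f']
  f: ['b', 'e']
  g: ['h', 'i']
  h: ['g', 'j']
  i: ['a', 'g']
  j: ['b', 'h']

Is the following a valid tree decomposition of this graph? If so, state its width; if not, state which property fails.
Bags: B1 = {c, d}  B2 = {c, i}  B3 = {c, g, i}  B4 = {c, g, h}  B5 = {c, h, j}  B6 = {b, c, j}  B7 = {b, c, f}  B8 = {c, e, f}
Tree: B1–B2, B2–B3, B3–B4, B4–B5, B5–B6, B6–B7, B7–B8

No — vertex a appears in no bag.

A tree decomposition must satisfy three properties: every vertex lies in some bag; for every edge, both endpoints lie together in some bag; and for every vertex, the bags containing it form a connected subtree. Here vertex a appears in no bag, so the decomposition is invalid.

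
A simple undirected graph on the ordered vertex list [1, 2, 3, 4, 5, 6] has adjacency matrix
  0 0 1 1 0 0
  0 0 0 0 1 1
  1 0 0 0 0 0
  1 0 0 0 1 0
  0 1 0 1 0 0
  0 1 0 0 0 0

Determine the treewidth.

A width-1 tree decomposition is:
Bags: B1 = {2, 6}  B2 = {2, 5}  B3 = {4, 5}  B4 = {1, 4}  B5 = {1, 3}
Tree: B1–B2, B2–B3, B3–B4, B4–B5
Each bag holds 2 vertices, so the decomposition has width 1, which upper-bounds the treewidth. Since G has at least one edge (e.g. 6–2), it is not an edgeless graph, so tw(G) ≥ 1. Therefore the treewidth is 1.

1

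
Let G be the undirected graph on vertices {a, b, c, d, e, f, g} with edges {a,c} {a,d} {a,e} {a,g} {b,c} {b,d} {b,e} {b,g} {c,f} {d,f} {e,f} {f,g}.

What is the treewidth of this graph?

A width-3 tree decomposition is:
Bags: B1 = {a, b, c, f}  B2 = {a, b, e, f}  B3 = {a, b, f, g}  B4 = {a, b, d, f}
Tree: B1–B2, B2–B3, B3–B4
Every bag has size at most 4, so the width is 4 − 1 = 3 and tw(G) ≤ 3. For the lower bound: the 4 vertex sets {b,c}, {a,e}, {f}, {g} are disjoint, each induces a connected subgraph, and every pair is joined by at least one edge of G. Contracting each set to a single vertex therefore yields K_{4} as a minor, and since treewidth is minor-monotone, tw(G) ≥ tw(K_{4}) = 3. The upper and lower bounds meet at 3, so that is the treewidth.

3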